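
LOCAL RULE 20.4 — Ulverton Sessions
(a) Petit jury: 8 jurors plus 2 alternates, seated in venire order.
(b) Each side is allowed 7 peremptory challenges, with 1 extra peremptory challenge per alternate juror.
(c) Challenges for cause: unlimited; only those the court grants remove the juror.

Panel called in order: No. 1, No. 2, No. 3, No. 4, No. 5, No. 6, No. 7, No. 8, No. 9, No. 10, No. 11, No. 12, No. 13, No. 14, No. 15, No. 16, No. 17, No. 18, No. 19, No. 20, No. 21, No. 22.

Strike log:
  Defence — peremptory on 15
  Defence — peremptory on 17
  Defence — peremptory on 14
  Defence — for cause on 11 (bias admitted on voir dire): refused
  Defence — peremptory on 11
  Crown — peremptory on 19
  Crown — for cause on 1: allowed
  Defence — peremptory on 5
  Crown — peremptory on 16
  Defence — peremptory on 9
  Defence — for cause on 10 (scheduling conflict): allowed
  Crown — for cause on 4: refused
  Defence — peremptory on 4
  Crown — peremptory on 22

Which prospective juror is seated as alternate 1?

Removed: #1, #4, #5, #9, #10, #11, #14, #15, #16, #17, #19, #22.
Filling seats in venire order through position 9: #2, #3, #6, #7, #8, #12, #13, #18, #20.
So alternate 1 is #20.

20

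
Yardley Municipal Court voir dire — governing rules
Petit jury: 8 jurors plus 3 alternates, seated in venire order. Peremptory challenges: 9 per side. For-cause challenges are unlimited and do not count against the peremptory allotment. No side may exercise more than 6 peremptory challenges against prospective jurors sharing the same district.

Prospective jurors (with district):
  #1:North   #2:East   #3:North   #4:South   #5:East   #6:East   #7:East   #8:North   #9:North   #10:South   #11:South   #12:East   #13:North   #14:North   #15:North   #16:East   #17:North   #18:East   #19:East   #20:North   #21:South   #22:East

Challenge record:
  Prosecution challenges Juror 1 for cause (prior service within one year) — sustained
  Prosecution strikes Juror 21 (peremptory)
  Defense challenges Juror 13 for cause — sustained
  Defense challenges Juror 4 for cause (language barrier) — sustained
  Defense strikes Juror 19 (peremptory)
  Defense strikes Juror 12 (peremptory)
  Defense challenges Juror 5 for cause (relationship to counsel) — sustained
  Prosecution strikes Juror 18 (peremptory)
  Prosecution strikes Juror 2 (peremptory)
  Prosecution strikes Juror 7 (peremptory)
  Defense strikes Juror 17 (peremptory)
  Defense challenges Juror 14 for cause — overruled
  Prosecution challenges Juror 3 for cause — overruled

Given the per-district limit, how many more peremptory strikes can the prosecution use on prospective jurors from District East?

Prosecution peremptories so far: #21, #18, #2, #7 — 4 of 9 used, 5 left overall.
Against District East: #18, #2, #7 — 3 used; per-district cap 6 leaves 3.
Binding limit: min(5, 3) = 3.

3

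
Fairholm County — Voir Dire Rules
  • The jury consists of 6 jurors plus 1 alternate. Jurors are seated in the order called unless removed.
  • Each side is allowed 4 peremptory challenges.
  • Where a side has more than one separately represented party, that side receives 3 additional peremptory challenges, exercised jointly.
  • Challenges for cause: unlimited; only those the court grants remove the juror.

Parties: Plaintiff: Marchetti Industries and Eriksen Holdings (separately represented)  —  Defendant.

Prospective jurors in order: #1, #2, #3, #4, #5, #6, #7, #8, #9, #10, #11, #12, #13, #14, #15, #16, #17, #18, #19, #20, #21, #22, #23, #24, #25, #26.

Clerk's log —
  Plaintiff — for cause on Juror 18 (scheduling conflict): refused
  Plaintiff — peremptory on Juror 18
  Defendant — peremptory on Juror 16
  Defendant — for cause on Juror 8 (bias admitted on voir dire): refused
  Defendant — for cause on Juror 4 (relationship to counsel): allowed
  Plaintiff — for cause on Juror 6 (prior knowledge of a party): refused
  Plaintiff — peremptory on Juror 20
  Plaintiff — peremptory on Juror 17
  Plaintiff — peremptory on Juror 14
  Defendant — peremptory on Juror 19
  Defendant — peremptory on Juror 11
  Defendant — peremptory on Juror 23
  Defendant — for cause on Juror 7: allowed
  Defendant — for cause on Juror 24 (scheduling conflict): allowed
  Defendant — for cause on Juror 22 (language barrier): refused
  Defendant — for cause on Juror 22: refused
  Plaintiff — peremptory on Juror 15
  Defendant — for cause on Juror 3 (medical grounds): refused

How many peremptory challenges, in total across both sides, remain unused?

Plaintiff allotment: 4 base + 3 multi-party = 7. Defendant allotment: 4.
Plaintiff peremptories used: #18, #20, #17, #14, #15 — 5 (for-cause on #18, #6 don't count).
Defendant peremptories used: #16, #19, #11, #23 — 4 (for-cause on #8, #4, #7, #24, #22, #22, #3 don't count).
Remaining: (7 − 5) + (4 − 4) = 2.

2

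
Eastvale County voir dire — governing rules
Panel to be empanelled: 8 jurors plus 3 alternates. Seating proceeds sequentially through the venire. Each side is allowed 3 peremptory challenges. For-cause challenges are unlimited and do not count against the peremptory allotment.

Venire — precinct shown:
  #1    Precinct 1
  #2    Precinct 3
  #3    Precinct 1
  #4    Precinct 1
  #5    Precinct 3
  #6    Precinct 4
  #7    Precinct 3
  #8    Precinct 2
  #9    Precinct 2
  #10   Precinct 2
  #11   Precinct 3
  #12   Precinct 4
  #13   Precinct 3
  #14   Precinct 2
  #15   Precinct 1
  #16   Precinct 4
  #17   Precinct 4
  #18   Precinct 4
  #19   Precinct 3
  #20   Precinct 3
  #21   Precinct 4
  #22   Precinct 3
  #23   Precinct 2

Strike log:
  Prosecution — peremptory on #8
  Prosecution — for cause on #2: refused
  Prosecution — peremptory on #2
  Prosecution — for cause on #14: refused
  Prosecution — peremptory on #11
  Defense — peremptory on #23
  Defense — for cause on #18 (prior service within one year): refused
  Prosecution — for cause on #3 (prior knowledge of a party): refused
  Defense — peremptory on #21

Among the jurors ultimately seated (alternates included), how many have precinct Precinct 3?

Removed: #2, #8, #11, #21, #23.
Seated (11 incl. alternates): #1, #3, #4, #5, #6, #7, #9, #10, #12, #13, #14.
Of those, in Precinct 3: #5, #7, #13 → 3.

3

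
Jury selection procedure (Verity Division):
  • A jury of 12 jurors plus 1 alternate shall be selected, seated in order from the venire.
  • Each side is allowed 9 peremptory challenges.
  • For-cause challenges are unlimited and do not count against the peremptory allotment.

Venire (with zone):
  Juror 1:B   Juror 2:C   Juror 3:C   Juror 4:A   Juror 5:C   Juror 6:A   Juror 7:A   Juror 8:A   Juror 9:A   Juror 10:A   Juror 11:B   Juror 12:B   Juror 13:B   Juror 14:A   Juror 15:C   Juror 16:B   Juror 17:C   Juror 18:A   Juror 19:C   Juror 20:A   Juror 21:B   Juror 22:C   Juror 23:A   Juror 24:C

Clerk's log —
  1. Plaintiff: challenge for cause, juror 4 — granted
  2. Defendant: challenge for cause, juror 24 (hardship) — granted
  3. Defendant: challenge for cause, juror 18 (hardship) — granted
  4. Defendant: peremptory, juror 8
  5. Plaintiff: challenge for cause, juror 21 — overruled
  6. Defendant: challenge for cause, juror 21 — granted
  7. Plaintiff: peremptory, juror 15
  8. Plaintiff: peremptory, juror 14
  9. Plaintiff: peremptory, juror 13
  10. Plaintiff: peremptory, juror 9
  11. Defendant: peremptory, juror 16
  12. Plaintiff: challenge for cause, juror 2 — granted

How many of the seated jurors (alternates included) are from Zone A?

5

Removed: #2, #4, #8, #9, #13, #14, #15, #16, #18, #21, #24.
Seated (13 incl. alternates): #1, #3, #5, #6, #7, #10, #11, #12, #17, #19, #20, #22, #23.
Of those, in Zone A: #6, #7, #10, #20, #23 → 5.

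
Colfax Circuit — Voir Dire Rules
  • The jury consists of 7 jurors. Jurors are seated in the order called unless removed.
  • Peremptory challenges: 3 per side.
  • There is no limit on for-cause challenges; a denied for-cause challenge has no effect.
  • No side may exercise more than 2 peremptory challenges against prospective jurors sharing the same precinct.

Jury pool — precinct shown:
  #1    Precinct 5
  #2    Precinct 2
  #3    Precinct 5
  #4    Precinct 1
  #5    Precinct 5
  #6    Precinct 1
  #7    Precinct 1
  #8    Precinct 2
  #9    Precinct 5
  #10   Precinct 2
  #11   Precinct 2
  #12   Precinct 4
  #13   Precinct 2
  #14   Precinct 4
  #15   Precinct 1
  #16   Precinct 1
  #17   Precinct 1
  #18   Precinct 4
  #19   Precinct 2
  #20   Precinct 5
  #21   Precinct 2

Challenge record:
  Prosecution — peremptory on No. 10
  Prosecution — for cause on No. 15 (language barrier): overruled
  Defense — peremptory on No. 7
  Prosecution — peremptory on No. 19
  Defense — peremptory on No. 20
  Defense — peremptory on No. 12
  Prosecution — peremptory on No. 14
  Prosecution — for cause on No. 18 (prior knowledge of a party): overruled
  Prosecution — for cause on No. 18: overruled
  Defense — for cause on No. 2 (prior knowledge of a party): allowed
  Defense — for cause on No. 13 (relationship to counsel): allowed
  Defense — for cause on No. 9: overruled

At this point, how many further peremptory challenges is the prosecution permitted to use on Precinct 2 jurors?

Prosecution peremptories so far: #10, #19, #14 — 3 of 3 used, 0 left overall.
Against Precinct 2: #10, #19 — 2 used; per-precinct cap 2 leaves 0.
Binding limit: min(0, 0) = 0.

0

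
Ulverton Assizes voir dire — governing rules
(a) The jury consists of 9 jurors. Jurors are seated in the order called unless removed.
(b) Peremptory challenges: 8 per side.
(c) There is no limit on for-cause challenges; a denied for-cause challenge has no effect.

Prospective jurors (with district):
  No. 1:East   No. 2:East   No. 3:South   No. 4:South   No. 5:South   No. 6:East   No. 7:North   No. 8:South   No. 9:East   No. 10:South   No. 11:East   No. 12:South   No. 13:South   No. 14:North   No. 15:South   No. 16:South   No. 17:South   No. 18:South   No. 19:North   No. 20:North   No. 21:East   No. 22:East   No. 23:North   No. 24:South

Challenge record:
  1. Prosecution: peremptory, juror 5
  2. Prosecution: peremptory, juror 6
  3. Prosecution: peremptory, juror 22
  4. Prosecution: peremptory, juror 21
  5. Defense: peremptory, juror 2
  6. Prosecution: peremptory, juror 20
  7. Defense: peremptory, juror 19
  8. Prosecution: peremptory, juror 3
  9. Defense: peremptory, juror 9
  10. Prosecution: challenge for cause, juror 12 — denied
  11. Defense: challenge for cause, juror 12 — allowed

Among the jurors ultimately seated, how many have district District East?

Removed: #2, #3, #5, #6, #9, #12, #19, #20, #21, #22.
Seated jurors 1–9: #1, #4, #7, #8, #10, #11, #13, #14, #15.
Of those, in District East: #1, #11 → 2.

2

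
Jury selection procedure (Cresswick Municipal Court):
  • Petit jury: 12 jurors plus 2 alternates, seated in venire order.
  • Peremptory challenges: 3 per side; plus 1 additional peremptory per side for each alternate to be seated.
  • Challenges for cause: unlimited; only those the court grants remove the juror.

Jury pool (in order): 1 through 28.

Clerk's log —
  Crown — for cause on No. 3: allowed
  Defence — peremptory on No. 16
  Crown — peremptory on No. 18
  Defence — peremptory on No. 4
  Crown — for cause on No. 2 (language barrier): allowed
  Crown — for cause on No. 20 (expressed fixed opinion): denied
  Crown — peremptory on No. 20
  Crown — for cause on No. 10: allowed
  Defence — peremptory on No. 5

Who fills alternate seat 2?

22

Removed: #2, #3, #4, #5, #10, #16, #18, #20.
Seating in order: seats 1–12 → #1, #6, #7, #8, #9, #11, #12, #13, #14, #15, #17, #19; alternates → #21, #22.
So alternate 2 is #22.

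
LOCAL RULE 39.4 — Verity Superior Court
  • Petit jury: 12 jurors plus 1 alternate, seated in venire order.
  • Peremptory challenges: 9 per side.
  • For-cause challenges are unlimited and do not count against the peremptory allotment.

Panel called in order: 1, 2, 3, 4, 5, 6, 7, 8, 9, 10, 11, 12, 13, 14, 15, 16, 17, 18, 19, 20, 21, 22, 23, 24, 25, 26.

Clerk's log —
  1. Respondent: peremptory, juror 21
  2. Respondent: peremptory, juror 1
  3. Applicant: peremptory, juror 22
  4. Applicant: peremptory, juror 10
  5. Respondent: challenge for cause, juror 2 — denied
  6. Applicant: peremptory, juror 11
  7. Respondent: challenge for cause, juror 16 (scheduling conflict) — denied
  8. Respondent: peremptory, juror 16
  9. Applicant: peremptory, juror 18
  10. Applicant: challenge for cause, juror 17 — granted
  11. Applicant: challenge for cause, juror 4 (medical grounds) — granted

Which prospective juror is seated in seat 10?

Removed: #1, #4, #10, #11, #16, #17, #18, #21, #22. (#2 stays — for-cause denied.)
Filling seats in venire order through position 10: #2, #3, #5, #6, #7, #8, #9, #12, #13, #14.
So seat 10 is #14.

14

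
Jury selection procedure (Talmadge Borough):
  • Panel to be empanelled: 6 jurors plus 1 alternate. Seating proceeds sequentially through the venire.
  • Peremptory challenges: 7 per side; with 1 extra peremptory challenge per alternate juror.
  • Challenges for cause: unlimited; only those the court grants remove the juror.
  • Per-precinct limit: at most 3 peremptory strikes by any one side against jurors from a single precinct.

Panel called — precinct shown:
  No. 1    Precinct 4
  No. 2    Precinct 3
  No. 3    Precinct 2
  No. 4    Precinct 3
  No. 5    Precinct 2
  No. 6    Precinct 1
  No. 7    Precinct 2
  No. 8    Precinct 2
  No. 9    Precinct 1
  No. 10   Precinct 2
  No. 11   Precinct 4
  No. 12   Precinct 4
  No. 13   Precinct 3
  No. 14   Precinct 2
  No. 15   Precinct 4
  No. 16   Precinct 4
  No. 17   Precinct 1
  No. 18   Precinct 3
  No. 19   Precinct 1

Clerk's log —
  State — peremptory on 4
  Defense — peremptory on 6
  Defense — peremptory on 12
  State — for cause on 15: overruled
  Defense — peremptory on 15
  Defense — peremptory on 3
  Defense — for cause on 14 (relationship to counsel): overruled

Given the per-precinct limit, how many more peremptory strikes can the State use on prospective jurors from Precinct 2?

3

State peremptories so far: #4 — 1 of 8 used, 7 left overall.
Against Precinct 2: none yet — per-precinct cap 3 leaves 3.
Binding limit: min(7, 3) = 3.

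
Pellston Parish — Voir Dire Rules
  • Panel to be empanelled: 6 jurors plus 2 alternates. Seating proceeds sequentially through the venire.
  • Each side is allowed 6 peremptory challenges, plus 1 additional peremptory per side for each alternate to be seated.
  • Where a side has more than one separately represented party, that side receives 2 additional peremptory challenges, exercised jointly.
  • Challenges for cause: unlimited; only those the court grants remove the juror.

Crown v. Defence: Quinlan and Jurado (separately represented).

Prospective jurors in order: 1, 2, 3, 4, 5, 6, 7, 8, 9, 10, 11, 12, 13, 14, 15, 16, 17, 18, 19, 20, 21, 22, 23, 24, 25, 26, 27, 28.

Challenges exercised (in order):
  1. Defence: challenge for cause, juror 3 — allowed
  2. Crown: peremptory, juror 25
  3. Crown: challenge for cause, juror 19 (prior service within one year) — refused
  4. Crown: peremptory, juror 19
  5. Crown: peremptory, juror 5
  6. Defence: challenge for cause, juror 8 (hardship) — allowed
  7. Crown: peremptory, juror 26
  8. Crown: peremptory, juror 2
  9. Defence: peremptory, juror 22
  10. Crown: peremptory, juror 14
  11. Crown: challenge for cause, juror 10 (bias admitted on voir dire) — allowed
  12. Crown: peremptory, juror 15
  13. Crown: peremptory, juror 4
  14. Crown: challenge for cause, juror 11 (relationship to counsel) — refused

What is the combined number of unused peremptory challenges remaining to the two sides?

9

Crown allotment: 6 base + 1 × 2 alternates = 8. Defence allotment: 6 base + 1 × 2 alternates + 2 multi-party = 10.
Crown peremptories used: #25, #19, #5, #26, #2, #14, #15, #4 — 8 (for-cause on #19, #10, #11 don't count).
Defence peremptories used: #22 — 1 (for-cause on #3, #8 don't count).
Remaining: (8 − 8) + (10 − 1) = 9.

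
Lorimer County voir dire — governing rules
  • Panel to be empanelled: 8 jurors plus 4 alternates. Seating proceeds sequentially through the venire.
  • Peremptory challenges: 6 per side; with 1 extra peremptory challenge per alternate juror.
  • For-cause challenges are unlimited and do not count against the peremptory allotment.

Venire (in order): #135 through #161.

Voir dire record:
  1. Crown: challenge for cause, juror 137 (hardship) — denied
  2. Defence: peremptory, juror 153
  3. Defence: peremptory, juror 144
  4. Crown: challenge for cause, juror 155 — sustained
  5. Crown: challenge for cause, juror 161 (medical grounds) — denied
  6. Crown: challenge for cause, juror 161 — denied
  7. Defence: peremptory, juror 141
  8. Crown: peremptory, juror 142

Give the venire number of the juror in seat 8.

Removed: #141, #142, #144, #153, #155. (#137, #161 stay — for-cause denied.)
Filling seats in venire order through position 8: #135, #136, #137, #138, #139, #140, #143, #145.
So seat 8 is #145.

145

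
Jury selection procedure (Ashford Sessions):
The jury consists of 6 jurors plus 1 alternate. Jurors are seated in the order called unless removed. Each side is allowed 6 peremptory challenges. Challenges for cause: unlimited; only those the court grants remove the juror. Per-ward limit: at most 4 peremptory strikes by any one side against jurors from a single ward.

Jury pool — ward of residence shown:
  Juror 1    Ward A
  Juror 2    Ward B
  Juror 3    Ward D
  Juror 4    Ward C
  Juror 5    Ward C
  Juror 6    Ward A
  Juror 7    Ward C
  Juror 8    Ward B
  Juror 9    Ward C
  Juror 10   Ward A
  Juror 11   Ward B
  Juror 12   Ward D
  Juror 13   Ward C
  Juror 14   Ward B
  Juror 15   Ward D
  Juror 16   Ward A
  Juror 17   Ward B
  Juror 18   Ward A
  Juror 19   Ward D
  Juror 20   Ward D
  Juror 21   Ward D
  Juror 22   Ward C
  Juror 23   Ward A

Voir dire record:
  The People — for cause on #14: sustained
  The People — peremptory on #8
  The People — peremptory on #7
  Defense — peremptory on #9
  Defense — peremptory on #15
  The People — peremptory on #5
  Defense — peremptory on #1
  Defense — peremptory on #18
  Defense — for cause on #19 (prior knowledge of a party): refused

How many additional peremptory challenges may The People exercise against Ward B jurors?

3

The People peremptories so far: #8, #7, #5 — 3 of 6 used, 3 left overall.
Against Ward B: #8 — 1 used; per-ward cap 4 leaves 3.
Binding limit: min(3, 3) = 3.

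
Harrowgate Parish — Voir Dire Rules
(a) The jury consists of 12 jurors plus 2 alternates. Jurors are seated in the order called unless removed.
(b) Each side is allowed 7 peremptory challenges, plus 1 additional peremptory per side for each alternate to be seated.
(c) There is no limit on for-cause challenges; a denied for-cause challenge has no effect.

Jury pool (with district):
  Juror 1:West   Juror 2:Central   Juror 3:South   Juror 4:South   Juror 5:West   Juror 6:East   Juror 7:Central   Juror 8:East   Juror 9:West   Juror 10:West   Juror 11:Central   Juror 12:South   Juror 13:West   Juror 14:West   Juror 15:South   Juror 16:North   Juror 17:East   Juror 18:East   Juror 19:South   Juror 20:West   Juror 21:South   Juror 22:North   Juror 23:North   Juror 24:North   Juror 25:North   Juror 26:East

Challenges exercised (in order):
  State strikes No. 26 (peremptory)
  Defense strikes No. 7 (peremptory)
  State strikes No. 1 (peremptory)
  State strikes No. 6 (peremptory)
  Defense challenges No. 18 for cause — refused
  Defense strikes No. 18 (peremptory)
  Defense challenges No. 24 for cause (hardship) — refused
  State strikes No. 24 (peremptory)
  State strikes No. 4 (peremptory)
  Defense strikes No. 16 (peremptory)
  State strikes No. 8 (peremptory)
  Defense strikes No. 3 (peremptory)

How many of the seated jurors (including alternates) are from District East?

1

Removed: #1, #3, #4, #6, #7, #8, #16, #18, #24, #26.
Seated (14 incl. alternates): #2, #5, #9, #10, #11, #12, #13, #14, #15, #17, #19, #20, #21, #22.
Of those, in District East: #17 → 1.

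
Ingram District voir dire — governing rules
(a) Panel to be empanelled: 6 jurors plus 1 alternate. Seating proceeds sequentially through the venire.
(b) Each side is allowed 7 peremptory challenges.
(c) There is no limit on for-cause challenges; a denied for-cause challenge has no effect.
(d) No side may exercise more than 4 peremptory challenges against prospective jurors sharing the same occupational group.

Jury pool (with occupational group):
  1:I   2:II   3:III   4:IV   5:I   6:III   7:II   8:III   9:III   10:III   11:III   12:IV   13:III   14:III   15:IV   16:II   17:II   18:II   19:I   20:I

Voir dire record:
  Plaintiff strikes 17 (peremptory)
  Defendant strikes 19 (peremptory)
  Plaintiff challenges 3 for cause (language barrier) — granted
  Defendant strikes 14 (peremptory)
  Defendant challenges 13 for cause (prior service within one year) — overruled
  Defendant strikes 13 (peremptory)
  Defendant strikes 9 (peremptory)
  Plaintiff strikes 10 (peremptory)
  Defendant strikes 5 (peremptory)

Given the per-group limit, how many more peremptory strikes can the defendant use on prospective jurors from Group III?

1

Defendant peremptories so far: #19, #14, #13, #9, #5 — 5 of 7 used, 2 left overall.
Against Group III: #14, #13, #9 — 3 used; per-group cap 4 leaves 1.
Binding limit: min(2, 1) = 1.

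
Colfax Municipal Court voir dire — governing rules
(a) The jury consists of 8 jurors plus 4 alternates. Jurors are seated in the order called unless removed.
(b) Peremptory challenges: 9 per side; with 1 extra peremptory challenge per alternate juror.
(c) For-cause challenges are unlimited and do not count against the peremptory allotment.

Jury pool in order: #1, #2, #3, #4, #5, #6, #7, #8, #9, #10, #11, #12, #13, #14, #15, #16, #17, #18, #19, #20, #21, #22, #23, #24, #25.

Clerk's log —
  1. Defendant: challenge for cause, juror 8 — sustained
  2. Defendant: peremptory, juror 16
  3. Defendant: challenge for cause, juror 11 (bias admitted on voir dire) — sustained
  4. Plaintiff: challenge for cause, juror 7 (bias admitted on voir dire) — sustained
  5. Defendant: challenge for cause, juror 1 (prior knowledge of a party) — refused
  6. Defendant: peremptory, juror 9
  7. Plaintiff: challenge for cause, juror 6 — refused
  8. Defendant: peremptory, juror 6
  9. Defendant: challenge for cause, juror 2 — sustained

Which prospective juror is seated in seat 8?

14

Removed: #2, #6, #7, #8, #9, #11, #16. (#1 stays — for-cause denied.)
Seating in order: seats 1–8 → #1, #3, #4, #5, #10, #12, #13, #14; alternates → #15, #17, #18, #19.
So seat 8 is #14.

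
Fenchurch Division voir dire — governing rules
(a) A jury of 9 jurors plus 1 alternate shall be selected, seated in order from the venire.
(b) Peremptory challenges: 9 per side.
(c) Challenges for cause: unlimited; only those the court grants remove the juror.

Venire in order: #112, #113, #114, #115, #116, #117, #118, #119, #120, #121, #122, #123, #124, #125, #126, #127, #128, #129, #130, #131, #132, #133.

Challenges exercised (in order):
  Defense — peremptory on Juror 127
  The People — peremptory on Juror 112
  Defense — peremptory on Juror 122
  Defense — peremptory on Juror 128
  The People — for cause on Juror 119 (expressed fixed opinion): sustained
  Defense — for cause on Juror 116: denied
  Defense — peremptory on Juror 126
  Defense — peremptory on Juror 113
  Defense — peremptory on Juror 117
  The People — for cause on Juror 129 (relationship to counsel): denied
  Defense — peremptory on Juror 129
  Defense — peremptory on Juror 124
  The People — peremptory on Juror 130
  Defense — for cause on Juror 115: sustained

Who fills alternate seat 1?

133

Removed: #112, #113, #115, #117, #119, #122, #124, #126, #127, #128, #129, #130. (#116 stays — for-cause denied.)
Seating in order: seats 1–9 → #114, #116, #118, #120, #121, #123, #125, #131, #132; alternates → #133.
So alternate 1 is #133.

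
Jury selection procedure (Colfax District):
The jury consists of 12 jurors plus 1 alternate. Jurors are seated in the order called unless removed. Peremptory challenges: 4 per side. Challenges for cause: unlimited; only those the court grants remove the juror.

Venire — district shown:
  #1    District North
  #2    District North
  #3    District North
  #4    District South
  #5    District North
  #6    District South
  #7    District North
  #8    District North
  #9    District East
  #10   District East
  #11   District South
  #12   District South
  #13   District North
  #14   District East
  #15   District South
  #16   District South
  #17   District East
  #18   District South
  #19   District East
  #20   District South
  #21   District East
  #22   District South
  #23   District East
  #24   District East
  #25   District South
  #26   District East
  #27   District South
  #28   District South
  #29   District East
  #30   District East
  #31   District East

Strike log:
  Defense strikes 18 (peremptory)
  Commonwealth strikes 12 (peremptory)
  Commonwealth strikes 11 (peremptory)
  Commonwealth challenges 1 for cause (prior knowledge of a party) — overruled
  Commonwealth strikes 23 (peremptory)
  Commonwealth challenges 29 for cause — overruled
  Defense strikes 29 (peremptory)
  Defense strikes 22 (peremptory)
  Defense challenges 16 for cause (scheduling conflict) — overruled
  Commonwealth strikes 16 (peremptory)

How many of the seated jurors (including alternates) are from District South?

Removed: #11, #12, #16, #18, #22, #23, #29.
Seated (13 incl. alternates): #1, #2, #3, #4, #5, #6, #7, #8, #9, #10, #13, #14, #15.
Of those, in District South: #4, #6, #15 → 3.

3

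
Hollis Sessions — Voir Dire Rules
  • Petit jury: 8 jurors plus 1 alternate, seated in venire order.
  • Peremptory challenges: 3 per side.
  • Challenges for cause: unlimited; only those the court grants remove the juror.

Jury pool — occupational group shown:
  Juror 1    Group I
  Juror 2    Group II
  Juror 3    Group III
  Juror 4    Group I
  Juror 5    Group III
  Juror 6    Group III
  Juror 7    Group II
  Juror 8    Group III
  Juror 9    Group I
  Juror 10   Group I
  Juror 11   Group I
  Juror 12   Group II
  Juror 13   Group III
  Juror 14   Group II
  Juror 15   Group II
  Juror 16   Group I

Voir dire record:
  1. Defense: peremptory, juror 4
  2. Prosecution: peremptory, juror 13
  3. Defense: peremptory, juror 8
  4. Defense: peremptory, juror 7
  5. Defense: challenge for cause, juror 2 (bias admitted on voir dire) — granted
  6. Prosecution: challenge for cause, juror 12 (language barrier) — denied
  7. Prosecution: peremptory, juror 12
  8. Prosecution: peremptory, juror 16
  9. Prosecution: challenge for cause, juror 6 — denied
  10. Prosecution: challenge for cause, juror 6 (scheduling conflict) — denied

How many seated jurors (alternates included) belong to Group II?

Removed: #2, #4, #7, #8, #12, #13, #16.
Seated (9 incl. alternates): #1, #3, #5, #6, #9, #10, #11, #14, #15.
Of those, in Group II: #14, #15 → 2.

2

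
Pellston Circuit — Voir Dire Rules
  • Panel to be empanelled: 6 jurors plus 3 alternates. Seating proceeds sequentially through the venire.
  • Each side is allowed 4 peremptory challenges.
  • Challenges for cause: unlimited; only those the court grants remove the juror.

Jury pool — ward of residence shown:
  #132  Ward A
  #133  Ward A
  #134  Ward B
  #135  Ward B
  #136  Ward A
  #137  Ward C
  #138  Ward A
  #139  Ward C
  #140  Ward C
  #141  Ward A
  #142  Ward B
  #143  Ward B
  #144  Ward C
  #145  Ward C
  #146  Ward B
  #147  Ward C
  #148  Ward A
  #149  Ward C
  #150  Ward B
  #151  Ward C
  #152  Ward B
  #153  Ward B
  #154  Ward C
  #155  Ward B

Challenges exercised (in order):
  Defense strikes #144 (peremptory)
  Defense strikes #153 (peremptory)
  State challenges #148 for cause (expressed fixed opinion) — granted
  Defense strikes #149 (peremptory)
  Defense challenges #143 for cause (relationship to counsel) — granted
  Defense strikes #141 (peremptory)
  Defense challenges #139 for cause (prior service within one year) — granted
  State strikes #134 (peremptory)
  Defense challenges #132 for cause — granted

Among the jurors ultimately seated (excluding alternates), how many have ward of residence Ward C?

Removed: #132, #134, #139, #141, #143, #144, #148, #149, #153.
Seated jurors 1–6: #133, #135, #136, #137, #138, #140 (alternates #142, #145, #146 not counted).
Of those, in Ward C: #137, #140 → 2.

2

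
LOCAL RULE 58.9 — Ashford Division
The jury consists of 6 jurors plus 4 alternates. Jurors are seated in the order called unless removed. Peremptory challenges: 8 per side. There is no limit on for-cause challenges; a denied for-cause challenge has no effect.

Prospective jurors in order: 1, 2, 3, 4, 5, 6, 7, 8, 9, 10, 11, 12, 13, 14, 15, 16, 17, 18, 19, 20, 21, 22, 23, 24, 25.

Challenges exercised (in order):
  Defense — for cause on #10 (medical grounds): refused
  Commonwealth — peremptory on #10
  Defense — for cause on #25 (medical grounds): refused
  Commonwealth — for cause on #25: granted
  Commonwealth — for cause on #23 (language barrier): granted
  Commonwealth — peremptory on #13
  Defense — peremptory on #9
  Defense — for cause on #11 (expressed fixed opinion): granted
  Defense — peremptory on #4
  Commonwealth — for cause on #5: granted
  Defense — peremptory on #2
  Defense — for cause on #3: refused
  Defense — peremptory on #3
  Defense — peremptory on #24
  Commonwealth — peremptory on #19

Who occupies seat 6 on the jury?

Removed: #2, #3, #4, #5, #9, #10, #11, #13, #19, #23, #24, #25.
Seating in order: seats 1–6 → #1, #6, #7, #8, #12, #14; alternates → #15, #16, #17, #18.
So seat 6 is #14.

14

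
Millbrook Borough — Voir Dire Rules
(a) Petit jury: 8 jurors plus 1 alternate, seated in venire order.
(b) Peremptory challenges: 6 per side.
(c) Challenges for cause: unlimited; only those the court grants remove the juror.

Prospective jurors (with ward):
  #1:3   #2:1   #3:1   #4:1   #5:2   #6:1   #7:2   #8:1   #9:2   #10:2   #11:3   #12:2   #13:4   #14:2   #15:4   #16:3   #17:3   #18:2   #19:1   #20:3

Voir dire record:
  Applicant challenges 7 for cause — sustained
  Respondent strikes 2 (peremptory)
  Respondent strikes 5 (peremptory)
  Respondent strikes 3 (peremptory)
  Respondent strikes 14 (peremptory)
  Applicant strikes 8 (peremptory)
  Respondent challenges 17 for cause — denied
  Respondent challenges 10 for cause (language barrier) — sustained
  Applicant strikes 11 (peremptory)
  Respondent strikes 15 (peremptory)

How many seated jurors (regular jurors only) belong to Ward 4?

1

Removed: #2, #3, #5, #7, #8, #10, #11, #14, #15.
Seated jurors 1–8: #1, #4, #6, #9, #12, #13, #16, #17 (alternates #18 not counted).
Of those, in Ward 4: #13 → 1.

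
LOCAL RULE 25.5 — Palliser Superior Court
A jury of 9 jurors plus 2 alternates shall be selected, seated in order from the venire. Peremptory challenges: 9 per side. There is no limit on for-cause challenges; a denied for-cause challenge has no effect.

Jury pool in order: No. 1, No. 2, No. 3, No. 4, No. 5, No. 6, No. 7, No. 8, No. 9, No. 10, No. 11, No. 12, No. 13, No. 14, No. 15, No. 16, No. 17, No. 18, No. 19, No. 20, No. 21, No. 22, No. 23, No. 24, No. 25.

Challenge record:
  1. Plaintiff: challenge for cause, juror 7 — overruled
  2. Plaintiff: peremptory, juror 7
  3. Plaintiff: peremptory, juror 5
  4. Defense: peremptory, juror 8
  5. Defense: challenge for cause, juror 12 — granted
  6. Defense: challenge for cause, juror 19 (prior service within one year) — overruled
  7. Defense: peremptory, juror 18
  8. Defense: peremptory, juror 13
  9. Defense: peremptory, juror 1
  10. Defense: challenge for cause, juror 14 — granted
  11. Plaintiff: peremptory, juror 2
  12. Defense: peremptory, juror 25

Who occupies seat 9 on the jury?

Removed: #1, #2, #5, #7, #8, #12, #13, #14, #18, #25. (#19 stays — for-cause denied.)
Seating in order: seats 1–9 → #3, #4, #6, #9, #10, #11, #15, #16, #17; alternates → #19, #20.
So seat 9 is #17.

17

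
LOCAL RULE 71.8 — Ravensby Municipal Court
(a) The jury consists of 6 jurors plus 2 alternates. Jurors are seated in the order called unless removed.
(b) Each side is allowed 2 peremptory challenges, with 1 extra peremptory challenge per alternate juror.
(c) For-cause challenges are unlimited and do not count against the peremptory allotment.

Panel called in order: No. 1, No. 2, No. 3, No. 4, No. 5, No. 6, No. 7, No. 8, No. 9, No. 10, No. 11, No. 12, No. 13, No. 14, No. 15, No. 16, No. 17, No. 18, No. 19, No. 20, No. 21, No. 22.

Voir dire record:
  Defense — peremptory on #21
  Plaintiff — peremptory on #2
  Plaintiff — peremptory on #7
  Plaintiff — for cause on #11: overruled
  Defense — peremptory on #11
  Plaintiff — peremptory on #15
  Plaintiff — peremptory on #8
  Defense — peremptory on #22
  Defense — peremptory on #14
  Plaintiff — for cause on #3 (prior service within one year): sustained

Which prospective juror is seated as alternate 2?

Removed: #2, #3, #7, #8, #11, #14, #15, #21, #22.
Filling seats in venire order through position 8: #1, #4, #5, #6, #9, #10, #12, #13.
So alternate 2 is #13.

13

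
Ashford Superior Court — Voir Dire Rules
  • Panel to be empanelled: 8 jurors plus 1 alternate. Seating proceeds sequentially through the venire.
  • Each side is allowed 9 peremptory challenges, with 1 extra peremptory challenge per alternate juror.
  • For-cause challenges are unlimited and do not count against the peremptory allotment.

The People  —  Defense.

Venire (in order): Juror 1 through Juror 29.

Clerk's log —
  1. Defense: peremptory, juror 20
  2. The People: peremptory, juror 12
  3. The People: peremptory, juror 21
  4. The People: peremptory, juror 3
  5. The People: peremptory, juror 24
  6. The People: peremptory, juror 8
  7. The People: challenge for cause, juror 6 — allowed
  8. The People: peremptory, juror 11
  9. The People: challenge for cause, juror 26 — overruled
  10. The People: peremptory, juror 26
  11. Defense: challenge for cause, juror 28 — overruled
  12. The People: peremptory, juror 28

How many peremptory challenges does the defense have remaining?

Defense allotment: 9 base + 1 × 1 alternate = 10.
Defense peremptories used: #20 — 1 (the for-cause on #28 doesn't count).
Remaining: 10 − 1 = 9.

9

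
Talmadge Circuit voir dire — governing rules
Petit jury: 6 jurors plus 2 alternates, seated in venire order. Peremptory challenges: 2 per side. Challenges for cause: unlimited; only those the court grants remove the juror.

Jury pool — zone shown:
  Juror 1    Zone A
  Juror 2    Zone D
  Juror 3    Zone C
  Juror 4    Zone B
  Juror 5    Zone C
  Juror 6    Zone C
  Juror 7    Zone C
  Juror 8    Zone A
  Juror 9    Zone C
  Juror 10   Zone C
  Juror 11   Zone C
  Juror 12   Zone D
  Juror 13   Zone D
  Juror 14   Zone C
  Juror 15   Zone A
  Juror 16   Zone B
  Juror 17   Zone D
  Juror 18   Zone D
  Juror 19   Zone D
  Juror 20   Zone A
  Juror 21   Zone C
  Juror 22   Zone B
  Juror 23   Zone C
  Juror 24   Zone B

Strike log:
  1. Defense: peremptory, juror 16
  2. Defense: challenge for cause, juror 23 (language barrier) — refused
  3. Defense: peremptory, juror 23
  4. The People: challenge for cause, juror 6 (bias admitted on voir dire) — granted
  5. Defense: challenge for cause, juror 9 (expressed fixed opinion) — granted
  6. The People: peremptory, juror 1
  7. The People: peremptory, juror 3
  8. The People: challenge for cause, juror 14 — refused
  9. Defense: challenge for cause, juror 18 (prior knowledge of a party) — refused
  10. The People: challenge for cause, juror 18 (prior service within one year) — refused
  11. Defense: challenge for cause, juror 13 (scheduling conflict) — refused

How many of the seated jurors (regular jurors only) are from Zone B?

1

Removed: #1, #3, #6, #9, #16, #23.
Seated jurors 1–6: #2, #4, #5, #7, #8, #10 (alternates #11, #12 not counted).
Of those, in Zone B: #4 → 1.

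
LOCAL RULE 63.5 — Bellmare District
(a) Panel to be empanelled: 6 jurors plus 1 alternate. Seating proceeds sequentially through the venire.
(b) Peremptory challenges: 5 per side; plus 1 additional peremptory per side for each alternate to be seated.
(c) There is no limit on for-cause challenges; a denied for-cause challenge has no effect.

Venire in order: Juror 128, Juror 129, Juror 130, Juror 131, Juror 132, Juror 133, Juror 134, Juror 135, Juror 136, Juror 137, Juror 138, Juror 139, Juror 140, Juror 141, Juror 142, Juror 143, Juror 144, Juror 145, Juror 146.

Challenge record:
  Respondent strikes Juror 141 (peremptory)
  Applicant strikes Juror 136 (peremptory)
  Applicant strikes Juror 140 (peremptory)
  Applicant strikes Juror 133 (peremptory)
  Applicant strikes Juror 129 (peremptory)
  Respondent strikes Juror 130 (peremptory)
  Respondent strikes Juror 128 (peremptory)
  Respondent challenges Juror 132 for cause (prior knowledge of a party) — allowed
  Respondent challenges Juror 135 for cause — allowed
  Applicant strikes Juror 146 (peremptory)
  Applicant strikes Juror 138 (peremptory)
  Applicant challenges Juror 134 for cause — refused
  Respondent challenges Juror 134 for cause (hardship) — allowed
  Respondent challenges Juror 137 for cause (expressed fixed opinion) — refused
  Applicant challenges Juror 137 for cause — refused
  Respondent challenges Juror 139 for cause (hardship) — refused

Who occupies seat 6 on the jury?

144

Removed: #128, #129, #130, #132, #133, #134, #135, #136, #138, #140, #141, #146. (#137, #139 stay — for-cause denied.)
Seating in order: seats 1–6 → #131, #137, #139, #142, #143, #144; alternates → #145.
So seat 6 is #144.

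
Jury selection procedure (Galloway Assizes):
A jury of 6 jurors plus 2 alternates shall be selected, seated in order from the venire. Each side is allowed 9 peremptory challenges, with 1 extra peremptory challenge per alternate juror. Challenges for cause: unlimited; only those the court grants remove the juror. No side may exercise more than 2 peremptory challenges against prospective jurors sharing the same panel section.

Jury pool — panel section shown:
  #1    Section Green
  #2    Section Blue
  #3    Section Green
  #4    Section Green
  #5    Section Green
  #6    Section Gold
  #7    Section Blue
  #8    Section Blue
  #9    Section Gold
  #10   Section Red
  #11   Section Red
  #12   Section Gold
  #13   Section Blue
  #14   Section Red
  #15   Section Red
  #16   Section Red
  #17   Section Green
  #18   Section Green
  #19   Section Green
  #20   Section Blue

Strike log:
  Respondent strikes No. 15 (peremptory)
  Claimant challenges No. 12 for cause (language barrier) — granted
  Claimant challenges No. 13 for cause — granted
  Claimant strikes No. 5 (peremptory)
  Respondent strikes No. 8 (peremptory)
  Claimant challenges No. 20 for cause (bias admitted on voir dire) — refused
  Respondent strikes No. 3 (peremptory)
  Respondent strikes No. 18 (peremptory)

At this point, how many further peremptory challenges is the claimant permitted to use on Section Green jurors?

Claimant peremptories so far: #5 — 1 of 11 used, 10 left overall.
Against Section Green: #5 — 1 used; per-section cap 2 leaves 1.
Binding limit: min(10, 1) = 1.

1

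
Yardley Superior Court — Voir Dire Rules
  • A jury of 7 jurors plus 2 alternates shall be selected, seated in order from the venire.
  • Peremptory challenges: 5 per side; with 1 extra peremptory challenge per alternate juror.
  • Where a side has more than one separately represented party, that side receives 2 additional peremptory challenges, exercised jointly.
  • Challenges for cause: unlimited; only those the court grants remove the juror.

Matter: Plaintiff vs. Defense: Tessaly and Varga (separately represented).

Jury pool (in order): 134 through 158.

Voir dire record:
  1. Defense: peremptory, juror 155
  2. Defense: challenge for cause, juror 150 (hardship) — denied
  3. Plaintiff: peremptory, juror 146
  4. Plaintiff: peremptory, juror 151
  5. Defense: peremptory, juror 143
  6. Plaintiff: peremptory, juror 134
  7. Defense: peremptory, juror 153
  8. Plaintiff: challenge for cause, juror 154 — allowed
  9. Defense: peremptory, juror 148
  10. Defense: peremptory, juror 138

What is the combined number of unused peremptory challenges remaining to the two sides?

Plaintiff allotment: 5 base + 1 × 2 alternates = 7. Defense allotment: 5 base + 1 × 2 alternates + 2 multi-party = 9.
Plaintiff peremptories used: #146, #151, #134 — 3 (the for-cause on #154 doesn't count).
Defense peremptories used: #155, #143, #153, #148, #138 — 5 (the for-cause on #150 doesn't count).
Remaining: (7 − 3) + (9 − 5) = 8.

8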